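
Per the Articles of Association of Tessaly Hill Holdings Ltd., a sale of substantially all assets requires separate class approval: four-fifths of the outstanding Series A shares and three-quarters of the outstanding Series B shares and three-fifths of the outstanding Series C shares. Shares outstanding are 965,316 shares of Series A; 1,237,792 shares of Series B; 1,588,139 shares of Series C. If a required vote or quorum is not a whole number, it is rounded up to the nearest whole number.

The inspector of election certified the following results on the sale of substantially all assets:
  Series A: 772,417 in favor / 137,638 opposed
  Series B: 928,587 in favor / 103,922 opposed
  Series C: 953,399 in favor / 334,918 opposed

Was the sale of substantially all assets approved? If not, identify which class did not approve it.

Approved — every class gave the required vote.

Series A: 4/5 of 965316 = 772252.80, rounded up to 772253; 772,253 required, 772,417 in favor — approved.
Series B: 3/4 of 1237792 = 928344; 928,344 required, 928,587 in favor — approved.
Series C: 3/5 of 1588139 = 952883.40, rounded up to 952884; 952,884 required, 953,399 in favor — approved.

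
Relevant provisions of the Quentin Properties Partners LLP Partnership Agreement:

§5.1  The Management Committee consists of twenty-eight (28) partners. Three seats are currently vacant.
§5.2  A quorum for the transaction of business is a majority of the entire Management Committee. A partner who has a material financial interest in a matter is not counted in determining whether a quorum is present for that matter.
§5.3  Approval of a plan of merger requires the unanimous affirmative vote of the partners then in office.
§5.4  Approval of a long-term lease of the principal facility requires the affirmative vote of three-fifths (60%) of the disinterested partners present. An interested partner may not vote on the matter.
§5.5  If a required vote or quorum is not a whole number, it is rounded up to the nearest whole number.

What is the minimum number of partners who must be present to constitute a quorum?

15

A majority of 28 is 15.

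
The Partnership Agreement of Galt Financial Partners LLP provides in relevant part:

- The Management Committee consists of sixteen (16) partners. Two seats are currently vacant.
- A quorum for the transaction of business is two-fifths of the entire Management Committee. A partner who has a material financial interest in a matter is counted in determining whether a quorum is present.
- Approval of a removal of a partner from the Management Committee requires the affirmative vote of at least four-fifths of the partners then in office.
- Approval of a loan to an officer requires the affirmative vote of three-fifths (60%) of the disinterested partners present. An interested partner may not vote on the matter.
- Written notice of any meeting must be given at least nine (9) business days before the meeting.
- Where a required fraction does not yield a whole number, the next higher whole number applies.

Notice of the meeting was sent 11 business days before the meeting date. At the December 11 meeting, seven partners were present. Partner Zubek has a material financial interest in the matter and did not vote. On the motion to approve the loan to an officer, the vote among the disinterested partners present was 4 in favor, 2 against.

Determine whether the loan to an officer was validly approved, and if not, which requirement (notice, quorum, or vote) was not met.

Notice: 11 business days given; 9 required (11 ≥ 9). Satisfied.
Quorum: 7 present (interested partners count toward quorum); quorum is 7. Satisfied.
Vote: the loan to an officer requires three-fifths of the disinterested partners present (7 − 1 = 6). 3/5 of 6 = 3.60, rounded up to 4, so 4 affirmative votes are needed; 4 voted in favor. Satisfied.

Valid — all requirements satisfied.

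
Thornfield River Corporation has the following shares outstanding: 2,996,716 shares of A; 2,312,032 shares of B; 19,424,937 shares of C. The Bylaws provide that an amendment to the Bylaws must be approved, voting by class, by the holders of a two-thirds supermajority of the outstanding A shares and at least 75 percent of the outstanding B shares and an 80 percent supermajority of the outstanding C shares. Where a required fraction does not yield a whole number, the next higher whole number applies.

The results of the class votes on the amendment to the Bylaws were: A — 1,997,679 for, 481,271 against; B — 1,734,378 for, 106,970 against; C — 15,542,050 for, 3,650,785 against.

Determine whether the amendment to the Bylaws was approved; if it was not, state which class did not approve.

Not approved — the A shares did not give the required vote.

A: 2/3 of 2996716 = 1997810.67, rounded up to 1997811; 1,997,811 required, 1,997,679 in favor — not approved.
B: 3/4 of 2312032 = 1734024; 1,734,024 required, 1,734,378 in favor — approved.
C: 4/5 of 19424937 = 15539949.60, rounded up to 15539950; 15,539,950 required, 15,542,050 in favor — approved.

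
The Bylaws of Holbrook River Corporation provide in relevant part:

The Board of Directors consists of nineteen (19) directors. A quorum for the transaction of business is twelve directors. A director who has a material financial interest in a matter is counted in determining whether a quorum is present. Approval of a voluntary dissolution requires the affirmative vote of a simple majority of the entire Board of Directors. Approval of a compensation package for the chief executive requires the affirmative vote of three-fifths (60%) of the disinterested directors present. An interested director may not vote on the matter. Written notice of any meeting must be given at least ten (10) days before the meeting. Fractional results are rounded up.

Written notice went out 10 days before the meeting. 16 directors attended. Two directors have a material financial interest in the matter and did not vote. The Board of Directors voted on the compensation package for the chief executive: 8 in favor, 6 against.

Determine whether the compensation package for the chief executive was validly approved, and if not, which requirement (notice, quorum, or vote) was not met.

Invalid — vote requirement not satisfied.

Notice: 10 days given; 10 required (10 ≥ 10). Satisfied.
Quorum: 16 present (interested directors count toward quorum); quorum is 12. Satisfied.
Vote: the compensation package for the chief executive requires three-fifths of the disinterested directors present (16 − 2 = 14). 3/5 of 14 = 8.40, rounded up to 9, so 9 affirmative votes are needed; 8 voted in favor. Not satisfied.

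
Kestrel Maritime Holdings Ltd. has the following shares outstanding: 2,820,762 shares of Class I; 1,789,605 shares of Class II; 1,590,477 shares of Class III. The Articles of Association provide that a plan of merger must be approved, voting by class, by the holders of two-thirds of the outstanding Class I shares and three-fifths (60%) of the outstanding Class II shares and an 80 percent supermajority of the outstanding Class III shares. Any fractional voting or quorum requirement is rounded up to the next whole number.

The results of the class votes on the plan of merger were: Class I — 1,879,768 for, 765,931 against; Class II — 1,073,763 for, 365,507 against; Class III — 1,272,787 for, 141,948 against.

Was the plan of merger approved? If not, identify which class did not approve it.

Not approved — the Class I shares did not give the required vote.

Class I: 2/3 of 2820762 = 1880508; 1,880,508 required, 1,879,768 in favor — not approved.
Class II: 3/5 of 1789605 = 1073763; 1,073,763 required, 1,073,763 in favor — approved.
Class III: 4/5 of 1590477 = 1272381.60, rounded up to 1272382; 1,272,382 required, 1,272,787 in favor — approved.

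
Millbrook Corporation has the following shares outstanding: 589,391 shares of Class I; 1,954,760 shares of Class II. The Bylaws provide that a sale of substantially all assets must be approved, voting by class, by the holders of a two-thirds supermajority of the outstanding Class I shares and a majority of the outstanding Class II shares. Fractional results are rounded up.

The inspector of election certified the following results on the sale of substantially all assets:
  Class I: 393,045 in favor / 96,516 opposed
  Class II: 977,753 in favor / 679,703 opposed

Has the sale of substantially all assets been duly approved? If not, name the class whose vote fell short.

Class I: 2/3 of 589391 = 392927.33, rounded up to 392928; 392,928 required, 393,045 in favor — approved.
Class II: a majority of 1954760 is 977381; 977,381 required, 977,753 in favor — approved.

Approved — every class gave the required vote.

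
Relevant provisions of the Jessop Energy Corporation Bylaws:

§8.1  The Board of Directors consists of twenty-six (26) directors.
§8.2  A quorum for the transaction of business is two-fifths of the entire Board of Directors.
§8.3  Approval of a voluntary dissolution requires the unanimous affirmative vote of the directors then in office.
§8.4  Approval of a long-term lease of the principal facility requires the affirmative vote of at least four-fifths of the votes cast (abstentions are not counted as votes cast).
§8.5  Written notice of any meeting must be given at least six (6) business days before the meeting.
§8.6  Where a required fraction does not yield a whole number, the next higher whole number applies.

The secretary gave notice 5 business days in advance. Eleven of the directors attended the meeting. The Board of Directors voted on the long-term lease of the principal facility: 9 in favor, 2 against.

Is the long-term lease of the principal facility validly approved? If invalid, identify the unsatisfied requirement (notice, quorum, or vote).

Invalid — notice requirement not satisfied.

Notice: 5 business days given; 6 required (5 < 6). Not satisfied.
Quorum: 11 present; quorum is 11. Satisfied.
Vote: the long-term lease of the principal facility requires four-fifths of the votes cast (11). 4/5 of 11 = 8.80, rounded up to 9, so 9 affirmative votes are needed; 9 voted in favor. Satisfied.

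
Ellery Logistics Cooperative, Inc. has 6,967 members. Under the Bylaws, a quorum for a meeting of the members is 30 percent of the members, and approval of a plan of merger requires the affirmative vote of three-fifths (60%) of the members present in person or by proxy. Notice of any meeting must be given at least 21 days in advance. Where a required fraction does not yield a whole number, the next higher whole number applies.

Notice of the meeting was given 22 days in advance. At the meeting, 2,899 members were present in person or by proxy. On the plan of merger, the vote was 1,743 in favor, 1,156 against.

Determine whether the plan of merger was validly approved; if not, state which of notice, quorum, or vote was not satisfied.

Valid — all requirements satisfied.

Notice: 22 days given; 21 required. Satisfied.
Quorum: 30% of 6,967 = 2,090.10, rounded up to 2,091; 2,899 present. Satisfied.
Vote: requires three-fifths of those present (2,899); 3/5 of 2899 = 1739.40, rounded up to 1740, so 1,740 needed; 1,743 in favor. Satisfied.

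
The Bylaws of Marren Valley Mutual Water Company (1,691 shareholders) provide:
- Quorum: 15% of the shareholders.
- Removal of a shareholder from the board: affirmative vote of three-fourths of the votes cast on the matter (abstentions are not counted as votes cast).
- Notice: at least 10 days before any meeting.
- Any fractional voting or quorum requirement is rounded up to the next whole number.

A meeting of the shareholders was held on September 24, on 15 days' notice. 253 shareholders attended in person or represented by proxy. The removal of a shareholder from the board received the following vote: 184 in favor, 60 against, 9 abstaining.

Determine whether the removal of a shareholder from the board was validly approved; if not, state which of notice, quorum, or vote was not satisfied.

Invalid — quorum requirement not satisfied.

Notice: 15 days given; 10 required. Satisfied.
Quorum: 15% of 1,691 = 253.65, rounded up to 254; 253 present. Not satisfied.
Vote: requires three-fourths of the votes cast (253 − 9 abstaining = 244); 3/4 of 244 = 183, so 183 needed; 184 in favor. Satisfied.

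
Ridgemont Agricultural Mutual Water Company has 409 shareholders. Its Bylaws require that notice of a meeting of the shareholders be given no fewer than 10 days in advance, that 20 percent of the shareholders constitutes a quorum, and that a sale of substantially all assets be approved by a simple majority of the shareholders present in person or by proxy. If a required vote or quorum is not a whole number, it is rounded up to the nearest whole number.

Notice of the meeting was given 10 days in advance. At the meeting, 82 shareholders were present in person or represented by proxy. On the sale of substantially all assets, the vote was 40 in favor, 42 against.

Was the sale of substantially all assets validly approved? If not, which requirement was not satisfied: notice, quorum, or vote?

Notice: 10 days given; 10 required. Satisfied.
Quorum: 20% of 409 = 81.80, rounded up to 82; 82 present. Satisfied.
Vote: requires a majority of those present (82); a majority of 82 is 42, so 42 needed; 40 in favor. Not satisfied.

Invalid — vote requirement not satisfied.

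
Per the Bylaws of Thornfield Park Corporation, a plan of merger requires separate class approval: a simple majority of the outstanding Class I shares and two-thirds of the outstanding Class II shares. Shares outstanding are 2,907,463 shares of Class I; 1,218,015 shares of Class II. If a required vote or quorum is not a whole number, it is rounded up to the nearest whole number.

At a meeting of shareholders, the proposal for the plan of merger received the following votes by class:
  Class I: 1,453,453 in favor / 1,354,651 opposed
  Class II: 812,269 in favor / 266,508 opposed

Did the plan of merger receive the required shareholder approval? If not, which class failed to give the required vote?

Class I: a majority of 2907463 is 1453732; 1,453,732 required, 1,453,453 in favor — not approved.
Class II: 2/3 of 1218015 = 812010; 812,010 required, 812,269 in favor — approved.

Not approved — the Class I shares did not give the required vote.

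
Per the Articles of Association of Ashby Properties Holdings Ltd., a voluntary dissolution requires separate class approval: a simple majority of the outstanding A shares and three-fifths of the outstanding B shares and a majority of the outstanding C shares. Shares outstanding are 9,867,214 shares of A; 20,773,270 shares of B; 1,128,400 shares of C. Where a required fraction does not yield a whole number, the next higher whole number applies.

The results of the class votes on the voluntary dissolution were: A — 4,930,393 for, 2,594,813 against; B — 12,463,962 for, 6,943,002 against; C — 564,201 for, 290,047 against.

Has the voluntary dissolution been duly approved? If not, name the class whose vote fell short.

Not approved — the A shares did not give the required vote.

A: a majority of 9867214 is 4933608; 4,933,608 required, 4,930,393 in favor — not approved.
B: 3/5 of 20773270 = 12463962; 12,463,962 required, 12,463,962 in favor — approved.
C: a majority of 1128400 is 564201; 564,201 required, 564,201 in favor — approved.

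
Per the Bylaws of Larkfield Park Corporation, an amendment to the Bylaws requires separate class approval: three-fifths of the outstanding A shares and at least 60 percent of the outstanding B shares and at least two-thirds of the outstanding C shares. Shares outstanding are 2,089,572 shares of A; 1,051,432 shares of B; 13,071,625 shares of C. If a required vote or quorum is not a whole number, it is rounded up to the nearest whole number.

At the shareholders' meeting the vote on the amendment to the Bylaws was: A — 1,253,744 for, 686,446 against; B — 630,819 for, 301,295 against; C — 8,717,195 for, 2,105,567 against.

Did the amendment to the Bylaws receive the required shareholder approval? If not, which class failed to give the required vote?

Not approved — the B shares did not give the required vote.

A: 3/5 of 2089572 = 1253743.20, rounded up to 1253744; 1,253,744 required, 1,253,744 in favor — approved.
B: 3/5 of 1051432 = 630859.20, rounded up to 630860; 630,860 required, 630,819 in favor — not approved.
C: 2/3 of 13071625 = 8714416.67, rounded up to 8714417; 8,714,417 required, 8,717,195 in favor — approved.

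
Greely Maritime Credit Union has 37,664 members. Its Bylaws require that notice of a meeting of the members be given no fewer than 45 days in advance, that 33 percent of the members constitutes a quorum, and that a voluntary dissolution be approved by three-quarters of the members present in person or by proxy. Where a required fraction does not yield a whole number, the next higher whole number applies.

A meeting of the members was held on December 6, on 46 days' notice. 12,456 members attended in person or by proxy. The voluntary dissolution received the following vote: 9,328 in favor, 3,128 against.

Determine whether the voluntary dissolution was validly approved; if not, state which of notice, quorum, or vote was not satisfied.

Notice: 46 days given; 45 required. Satisfied.
Quorum: 33% of 37,664 = 12,429.12, rounded up to 12,430; 12,456 present. Satisfied.
Vote: requires three-fourths of those present (12,456); 3/4 of 12456 = 9342, so 9,342 needed; 9,328 in favor. Not satisfied.

Invalid — vote requirement not satisfied.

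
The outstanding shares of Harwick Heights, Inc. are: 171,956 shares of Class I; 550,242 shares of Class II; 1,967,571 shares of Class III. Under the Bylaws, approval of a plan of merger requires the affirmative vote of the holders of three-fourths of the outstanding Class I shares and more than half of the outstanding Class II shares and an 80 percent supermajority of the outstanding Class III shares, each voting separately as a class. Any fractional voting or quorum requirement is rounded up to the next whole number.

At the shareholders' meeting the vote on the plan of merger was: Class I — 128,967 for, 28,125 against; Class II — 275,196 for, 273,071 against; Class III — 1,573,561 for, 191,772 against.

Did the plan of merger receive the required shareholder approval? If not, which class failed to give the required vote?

Not approved — the Class III shares did not give the required vote.

Class I: 3/4 of 171956 = 128967; 128,967 required, 128,967 in favor — approved.
Class II: a majority of 550242 is 275122; 275,122 required, 275,196 in favor — approved.
Class III: 4/5 of 1967571 = 1574056.80, rounded up to 1574057; 1,574,057 required, 1,573,561 in favor — not approved.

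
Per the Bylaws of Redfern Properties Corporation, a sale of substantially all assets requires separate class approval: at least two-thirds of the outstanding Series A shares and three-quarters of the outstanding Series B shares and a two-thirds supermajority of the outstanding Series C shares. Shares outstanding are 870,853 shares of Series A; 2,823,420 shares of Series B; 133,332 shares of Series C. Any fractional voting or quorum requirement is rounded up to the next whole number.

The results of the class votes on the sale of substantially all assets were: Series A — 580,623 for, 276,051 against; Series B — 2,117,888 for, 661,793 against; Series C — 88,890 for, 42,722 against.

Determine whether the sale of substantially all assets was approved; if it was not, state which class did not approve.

Series A: 2/3 of 870853 = 580568.67, rounded up to 580569; 580,569 required, 580,623 in favor — approved.
Series B: 3/4 of 2823420 = 2117565; 2,117,565 required, 2,117,888 in favor — approved.
Series C: 2/3 of 133332 = 88888; 88,888 required, 88,890 in favor — approved.

Approved — every class gave the required vote.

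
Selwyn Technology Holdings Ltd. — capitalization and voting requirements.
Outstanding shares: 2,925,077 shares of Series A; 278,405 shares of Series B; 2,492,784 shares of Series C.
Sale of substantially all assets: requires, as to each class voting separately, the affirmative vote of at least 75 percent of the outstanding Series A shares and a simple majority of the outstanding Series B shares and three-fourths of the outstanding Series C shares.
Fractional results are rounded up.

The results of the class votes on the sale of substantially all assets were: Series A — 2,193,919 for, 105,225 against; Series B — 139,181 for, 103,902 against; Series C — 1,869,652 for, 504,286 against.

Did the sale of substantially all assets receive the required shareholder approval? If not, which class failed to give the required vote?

Series A: 3/4 of 2925077 = 2193807.75, rounded up to 2193808; 2,193,808 required, 2,193,919 in favor — approved.
Series B: a majority of 278405 is 139203; 139,203 required, 139,181 in favor — not approved.
Series C: 3/4 of 2492784 = 1869588; 1,869,588 required, 1,869,652 in favor — approved.

Not approved — the Series B shares did not give the required vote.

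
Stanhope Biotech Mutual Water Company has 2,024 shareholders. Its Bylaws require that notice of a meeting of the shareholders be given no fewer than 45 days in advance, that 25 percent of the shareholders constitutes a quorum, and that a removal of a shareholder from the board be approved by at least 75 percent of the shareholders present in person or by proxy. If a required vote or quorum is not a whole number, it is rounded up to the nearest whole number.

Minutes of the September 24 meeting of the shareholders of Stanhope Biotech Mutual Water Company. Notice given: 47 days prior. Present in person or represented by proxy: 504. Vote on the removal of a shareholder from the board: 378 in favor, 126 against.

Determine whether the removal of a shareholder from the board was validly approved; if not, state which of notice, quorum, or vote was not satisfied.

Notice: 47 days given; 45 required. Satisfied.
Quorum: 25% of 2,024 = 506; 504 present. Not satisfied.
Vote: requires three-fourths of those present (504); 3/4 of 504 = 378, so 378 needed; 378 in favor. Satisfied.

Invalid — quorum requirement not satisfied.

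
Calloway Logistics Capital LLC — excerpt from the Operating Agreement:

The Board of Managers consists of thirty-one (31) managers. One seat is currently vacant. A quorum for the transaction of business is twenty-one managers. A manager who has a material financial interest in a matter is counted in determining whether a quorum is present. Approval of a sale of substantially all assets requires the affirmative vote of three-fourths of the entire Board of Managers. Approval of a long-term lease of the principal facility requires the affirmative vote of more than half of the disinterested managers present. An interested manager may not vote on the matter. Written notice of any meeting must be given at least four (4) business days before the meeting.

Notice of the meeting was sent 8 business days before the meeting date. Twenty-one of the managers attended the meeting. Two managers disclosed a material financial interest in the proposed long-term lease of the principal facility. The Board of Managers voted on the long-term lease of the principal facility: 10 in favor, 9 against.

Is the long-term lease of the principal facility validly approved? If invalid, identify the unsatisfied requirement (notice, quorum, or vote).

Notice: 8 business days given; 4 required (8 ≥ 4). Satisfied.
Quorum: 21 present (interested managers count toward quorum); quorum is 21. Satisfied.
Vote: the long-term lease of the principal facility requires a majority of the disinterested managers present (21 − 2 = 19). A majority of 19 is 10, so 10 affirmative votes are needed; 10 voted in favor. Satisfied.

Valid — all requirements satisfied.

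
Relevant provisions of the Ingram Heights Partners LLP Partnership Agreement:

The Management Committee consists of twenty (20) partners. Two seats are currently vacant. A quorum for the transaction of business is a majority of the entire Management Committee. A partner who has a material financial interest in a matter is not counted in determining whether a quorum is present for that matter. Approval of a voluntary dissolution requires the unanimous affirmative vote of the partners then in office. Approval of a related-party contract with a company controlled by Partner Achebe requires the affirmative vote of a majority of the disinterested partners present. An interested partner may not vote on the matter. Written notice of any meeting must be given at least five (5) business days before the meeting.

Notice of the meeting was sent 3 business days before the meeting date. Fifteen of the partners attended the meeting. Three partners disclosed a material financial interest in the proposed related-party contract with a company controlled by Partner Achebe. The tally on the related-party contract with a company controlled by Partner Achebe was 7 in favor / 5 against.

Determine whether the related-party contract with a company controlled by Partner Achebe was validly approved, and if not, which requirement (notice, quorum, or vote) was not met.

Notice: 3 business days given; 5 required (3 < 5). Not satisfied.
Quorum: 15 present, but the 3 interested partners do not count, leaving 12. Quorum is 11. Satisfied.
Vote: the related-party contract with a company controlled by Partner Achebe requires a majority of the disinterested partners present (15 − 3 = 12). A majority of 12 is 7, so 7 affirmative votes are needed; 7 voted in favor. Satisfied.

Invalid — notice requirement not satisfied.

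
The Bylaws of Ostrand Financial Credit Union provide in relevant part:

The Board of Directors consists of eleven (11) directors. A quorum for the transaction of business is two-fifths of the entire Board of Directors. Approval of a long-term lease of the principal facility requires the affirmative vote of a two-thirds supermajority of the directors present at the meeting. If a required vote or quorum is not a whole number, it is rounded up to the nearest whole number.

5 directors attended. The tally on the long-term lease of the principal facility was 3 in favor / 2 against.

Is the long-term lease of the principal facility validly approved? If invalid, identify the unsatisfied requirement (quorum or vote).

Invalid — vote requirement not satisfied.

Quorum: 5 present; quorum is 5. Satisfied.
Vote: the long-term lease of the principal facility requires two-thirds of the directors present (5). 2/3 of 5 = 3.33, rounded up to 4, so 4 affirmative votes are needed; 3 voted in favor. Not satisfied.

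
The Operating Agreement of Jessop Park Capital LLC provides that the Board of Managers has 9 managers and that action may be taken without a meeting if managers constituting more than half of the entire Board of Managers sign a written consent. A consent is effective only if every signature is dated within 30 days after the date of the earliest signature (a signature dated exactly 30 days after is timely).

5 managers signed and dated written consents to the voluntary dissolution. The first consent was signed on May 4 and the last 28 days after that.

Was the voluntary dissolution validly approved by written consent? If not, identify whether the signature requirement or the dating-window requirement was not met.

Effective — both the signature and dating-window requirements are satisfied.

Signatures required: more than half of 9 — a majority of 9 is 5, so 5 needed; 5 signed. Sufficient.
Dating window: the latest signature is 28 days after the earliest; the limit is 30 days. Within the window.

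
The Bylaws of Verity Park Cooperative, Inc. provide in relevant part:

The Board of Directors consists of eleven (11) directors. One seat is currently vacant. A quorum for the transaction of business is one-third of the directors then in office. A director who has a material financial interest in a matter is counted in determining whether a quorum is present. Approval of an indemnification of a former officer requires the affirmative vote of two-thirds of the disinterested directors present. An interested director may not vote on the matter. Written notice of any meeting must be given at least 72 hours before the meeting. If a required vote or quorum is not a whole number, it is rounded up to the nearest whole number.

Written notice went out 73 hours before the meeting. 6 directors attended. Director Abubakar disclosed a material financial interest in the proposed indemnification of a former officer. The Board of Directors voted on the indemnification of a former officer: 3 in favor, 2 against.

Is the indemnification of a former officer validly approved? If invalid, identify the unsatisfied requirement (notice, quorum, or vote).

Notice: 73 hours given; 72 required (73 ≥ 72). Satisfied.
Quorum: 6 present (interested directors count toward quorum); quorum is 4. Satisfied.
Vote: the indemnification of a former officer requires two-thirds of the disinterested directors present (6 − 1 = 5). 2/3 of 5 = 3.33, rounded up to 4, so 4 affirmative votes are needed; 3 voted in favor. Not satisfied.

Invalid — vote requirement not satisfied.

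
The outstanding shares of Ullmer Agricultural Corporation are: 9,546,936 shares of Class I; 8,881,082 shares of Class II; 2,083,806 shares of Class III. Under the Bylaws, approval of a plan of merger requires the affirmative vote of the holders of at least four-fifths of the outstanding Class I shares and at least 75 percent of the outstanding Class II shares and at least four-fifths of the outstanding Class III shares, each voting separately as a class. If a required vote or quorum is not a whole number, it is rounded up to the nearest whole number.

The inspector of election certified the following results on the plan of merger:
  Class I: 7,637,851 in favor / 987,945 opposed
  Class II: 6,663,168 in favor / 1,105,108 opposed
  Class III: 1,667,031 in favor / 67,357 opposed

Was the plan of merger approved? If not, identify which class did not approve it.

Class I: 4/5 of 9546936 = 7637548.80, rounded up to 7637549; 7,637,549 required, 7,637,851 in favor — approved.
Class II: 3/4 of 8881082 = 6660811.50, rounded up to 6660812; 6,660,812 required, 6,663,168 in favor — approved.
Class III: 4/5 of 2083806 = 1667044.80, rounded up to 1667045; 1,667,045 required, 1,667,031 in favor — not approved.

Not approved — the Class III shares did not give the required vote.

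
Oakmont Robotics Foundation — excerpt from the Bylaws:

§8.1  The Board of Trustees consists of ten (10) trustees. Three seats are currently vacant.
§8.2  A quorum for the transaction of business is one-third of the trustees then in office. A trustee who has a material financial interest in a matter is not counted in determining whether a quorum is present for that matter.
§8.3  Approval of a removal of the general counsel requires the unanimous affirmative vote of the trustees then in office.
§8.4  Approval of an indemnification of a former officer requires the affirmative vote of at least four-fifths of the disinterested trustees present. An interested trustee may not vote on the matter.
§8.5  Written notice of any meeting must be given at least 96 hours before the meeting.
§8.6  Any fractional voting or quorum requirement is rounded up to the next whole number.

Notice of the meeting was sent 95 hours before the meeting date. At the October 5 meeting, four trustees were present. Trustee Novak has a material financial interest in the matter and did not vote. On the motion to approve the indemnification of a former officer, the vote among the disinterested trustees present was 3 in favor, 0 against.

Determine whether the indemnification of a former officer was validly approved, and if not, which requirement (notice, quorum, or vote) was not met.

Notice: 95 hours given; 96 required (95 < 96). Not satisfied.
Quorum: 4 present, but the 1 interested trustee does not count, leaving 3. Quorum is 3. Satisfied.
Vote: the indemnification of a former officer requires four-fifths of the disinterested trustees present (4 − 1 = 3). 4/5 of 3 = 2.40, rounded up to 3, so 3 affirmative votes are needed; 3 voted in favor. Satisfied.

Invalid — notice requirement not satisfied.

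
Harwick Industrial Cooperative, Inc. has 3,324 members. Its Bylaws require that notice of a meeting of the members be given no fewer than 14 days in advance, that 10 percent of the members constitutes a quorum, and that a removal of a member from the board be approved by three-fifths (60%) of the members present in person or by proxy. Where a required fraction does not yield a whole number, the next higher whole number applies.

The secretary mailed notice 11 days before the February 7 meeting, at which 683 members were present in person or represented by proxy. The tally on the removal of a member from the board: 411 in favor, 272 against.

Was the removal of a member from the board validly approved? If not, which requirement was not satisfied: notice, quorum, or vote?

Notice: 11 days given; 14 required. Not satisfied.
Quorum: 10% of 3,324 = 332.40, rounded up to 333; 683 present. Satisfied.
Vote: requires three-fifths of those present (683); 3/5 of 683 = 409.80, rounded up to 410, so 410 needed; 411 in favor. Satisfied.

Invalid — notice requirement not satisfied.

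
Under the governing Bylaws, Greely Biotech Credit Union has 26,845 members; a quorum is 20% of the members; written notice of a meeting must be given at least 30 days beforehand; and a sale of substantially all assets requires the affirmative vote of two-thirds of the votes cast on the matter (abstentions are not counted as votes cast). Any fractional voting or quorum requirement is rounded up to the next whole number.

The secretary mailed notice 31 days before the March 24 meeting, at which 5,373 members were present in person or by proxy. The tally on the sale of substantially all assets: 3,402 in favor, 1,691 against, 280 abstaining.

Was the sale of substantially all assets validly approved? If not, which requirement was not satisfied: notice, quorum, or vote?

Notice: 31 days given; 30 required. Satisfied.
Quorum: 20% of 26,845 = 5,369; 5,373 present. Satisfied.
Vote: requires two-thirds of the votes cast (5,373 − 280 abstaining = 5,093); 2/3 of 5093 = 3395.33, rounded up to 3396, so 3,396 needed; 3,402 in favor. Satisfied.

Valid — all requirements satisfied.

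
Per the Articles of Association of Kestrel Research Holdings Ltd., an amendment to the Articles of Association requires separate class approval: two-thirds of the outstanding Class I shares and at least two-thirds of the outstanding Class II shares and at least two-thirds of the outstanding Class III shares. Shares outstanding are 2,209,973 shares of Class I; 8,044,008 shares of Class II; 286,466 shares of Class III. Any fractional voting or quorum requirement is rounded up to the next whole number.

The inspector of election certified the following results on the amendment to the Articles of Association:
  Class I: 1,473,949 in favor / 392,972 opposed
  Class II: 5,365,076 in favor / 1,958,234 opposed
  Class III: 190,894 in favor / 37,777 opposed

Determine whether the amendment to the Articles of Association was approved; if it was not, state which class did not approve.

Class I: 2/3 of 2209973 = 1473315.33, rounded up to 1473316; 1,473,316 required, 1,473,949 in favor — approved.
Class II: 2/3 of 8044008 = 5362672; 5,362,672 required, 5,365,076 in favor — approved.
Class III: 2/3 of 286466 = 190977.33, rounded up to 190978; 190,978 required, 190,894 in favor — not approved.

Not approved — the Class III shares did not give the required vote.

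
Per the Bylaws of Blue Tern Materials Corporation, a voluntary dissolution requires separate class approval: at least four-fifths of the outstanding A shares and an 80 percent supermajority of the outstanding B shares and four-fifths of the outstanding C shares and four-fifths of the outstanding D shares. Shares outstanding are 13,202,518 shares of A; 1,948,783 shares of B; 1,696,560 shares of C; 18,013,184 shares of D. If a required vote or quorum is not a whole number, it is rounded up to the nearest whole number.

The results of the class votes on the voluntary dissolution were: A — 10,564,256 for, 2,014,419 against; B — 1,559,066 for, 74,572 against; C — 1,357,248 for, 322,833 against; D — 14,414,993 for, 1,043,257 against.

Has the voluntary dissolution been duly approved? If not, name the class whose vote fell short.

A: 4/5 of 13202518 = 10562014.40, rounded up to 10562015; 10,562,015 required, 10,564,256 in favor — approved.
B: 4/5 of 1948783 = 1559026.40, rounded up to 1559027; 1,559,027 required, 1,559,066 in favor — approved.
C: 4/5 of 1696560 = 1357248; 1,357,248 required, 1,357,248 in favor — approved.
D: 4/5 of 18013184 = 14410547.20, rounded up to 14410548; 14,410,548 required, 14,414,993 in favor — approved.

Approved — every class gave the required vote.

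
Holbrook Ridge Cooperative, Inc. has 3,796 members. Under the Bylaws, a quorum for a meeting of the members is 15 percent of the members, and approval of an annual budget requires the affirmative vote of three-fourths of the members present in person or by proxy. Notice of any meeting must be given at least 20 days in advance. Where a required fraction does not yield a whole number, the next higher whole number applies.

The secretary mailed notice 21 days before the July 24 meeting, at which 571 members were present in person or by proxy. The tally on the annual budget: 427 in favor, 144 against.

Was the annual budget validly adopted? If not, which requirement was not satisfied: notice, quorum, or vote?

Notice: 21 days given; 20 required. Satisfied.
Quorum: 15% of 3,796 = 569.40, rounded up to 570; 571 present. Satisfied.
Vote: requires three-fourths of those present (571); 3/4 of 571 = 428.25, rounded up to 429, so 429 needed; 427 in favor. Not satisfied.

Invalid — vote requirement not satisfied.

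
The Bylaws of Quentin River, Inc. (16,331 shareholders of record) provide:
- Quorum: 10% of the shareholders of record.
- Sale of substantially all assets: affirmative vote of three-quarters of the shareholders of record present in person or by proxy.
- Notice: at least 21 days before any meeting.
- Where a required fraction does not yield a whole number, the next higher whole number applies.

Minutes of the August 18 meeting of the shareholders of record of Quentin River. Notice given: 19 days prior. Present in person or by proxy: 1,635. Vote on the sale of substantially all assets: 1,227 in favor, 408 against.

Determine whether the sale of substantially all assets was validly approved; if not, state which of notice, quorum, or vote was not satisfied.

Invalid — notice requirement not satisfied.

Notice: 19 days given; 21 required. Not satisfied.
Quorum: 10% of 16,331 = 1,633.10, rounded up to 1,634; 1,635 present. Satisfied.
Vote: requires three-fourths of those present (1,635); 3/4 of 1635 = 1226.25, rounded up to 1227, so 1,227 needed; 1,227 in favor. Satisfied.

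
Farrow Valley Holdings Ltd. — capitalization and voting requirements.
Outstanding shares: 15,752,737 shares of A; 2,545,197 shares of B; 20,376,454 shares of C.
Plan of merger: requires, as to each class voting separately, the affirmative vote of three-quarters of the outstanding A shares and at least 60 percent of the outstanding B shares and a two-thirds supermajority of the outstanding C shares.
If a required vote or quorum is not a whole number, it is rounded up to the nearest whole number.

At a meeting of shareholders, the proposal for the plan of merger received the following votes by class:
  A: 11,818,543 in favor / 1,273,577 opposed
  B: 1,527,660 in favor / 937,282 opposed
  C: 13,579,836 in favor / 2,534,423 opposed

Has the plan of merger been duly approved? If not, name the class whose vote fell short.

Not approved — the C shares did not give the required vote.

A: 3/4 of 15752737 = 11814552.75, rounded up to 11814553; 11,814,553 required, 11,818,543 in favor — approved.
B: 3/5 of 2545197 = 1527118.20, rounded up to 1527119; 1,527,119 required, 1,527,660 in favor — approved.
C: 2/3 of 20376454 = 13584302.67, rounded up to 13584303; 13,584,303 required, 13,579,836 in favor — not approved.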